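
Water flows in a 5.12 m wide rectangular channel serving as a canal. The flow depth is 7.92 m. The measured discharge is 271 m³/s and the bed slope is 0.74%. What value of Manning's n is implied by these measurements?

Flow area A = b·y = 5.12 × 7.92 = 40.55 m². Wetted perimeter P = b + 2y = 5.12 + 2×7.92 = 20.96 m.
Hydraulic radius R = A/P = 40.55/20.96 = 1.935 m.
Rearranging Manning's equation: n = (1/Q) A R^(2/3) S^(1/2) = (1/271) × 40.55 × 1.935^(2/3) × √0.0074 = 0.02.

n = 0.02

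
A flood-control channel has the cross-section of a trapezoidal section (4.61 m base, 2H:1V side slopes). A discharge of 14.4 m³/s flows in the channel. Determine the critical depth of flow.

y_c = 0.874 m

At critical depth, Q² T / (g A³) = 1, i.e. A³/T = Q²/g = 14.4²/9.81 = 21.14.
At y = 0.95 m: A³/T = 28.13 — high.
At y = 0.78 m: A³/T = 14.42 — low.
At y = 0.874 m: A³/T = 21.17 — close enough.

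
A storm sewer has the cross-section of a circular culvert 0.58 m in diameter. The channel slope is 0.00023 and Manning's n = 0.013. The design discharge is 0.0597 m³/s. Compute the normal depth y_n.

y_n = 0.358 m

Manning's equation rearranged: A R^(2/3) = nQ / (1·√S) = 0.013 × 0.0597 / (√0.00023) = 0.05117.
Try y = 0.422 m: A R^(2/3) = 0.06412 — high.
Try y = 0.258 m: A R^(2/3) = 0.02976 — low.
Try y = 0.358 m: A R^(2/3) = 0.05114 — close enough.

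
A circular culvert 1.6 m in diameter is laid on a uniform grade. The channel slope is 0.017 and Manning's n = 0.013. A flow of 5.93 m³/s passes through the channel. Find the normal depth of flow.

Manning's equation rearranged: A R^(2/3) = nQ / (1·√S) = 0.013 × 5.93 / (√0.017) = 0.5913.
Trying y = 0.974 m: A R^(2/3) = 0.7497 — too large.
Trying y = 0.839 m: A R^(2/3) = 0.5912 — ≈ 0.5913.

y_n = 0.839 m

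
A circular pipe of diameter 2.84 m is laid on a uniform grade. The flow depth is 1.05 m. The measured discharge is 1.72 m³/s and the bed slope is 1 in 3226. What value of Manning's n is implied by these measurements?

n = 0.015

For a circular section of diameter D = 2.84 m at depth y = 1.05 m, the central angle is θ = 2 arccos(1 − 2y/D) = 2.614 rad. Then A = (D²/8)(θ − sin θ) = 2.129 m² and P = Dθ/2 = 3.712 m.
Hydraulic radius R = A/P = 2.129/3.712 = 0.5734 m.
Rearranging Manning's equation: n = (1/Q) A R^(2/3) S^(1/2) = (1/1.72) × 2.129 × 0.5734^(2/3) × √0.00031 = 0.015.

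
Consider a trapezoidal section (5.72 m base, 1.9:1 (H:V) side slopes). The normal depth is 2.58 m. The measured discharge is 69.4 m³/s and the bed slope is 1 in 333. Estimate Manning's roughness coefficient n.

With bottom width b = 5.72 m and side slope z = 1.9: A = (b + zy)y = (5.72 + 1.9×2.58)×2.58 = 27.4 m²; P = b + 2y√(1+z²) = 5.72 + 2×2.58×2.147 = 16.8 m.
Hydraulic radius R = A/P = 27.4/16.8 = 1.631 m.
Rearranging Manning's equation: n = (1/Q) A R^(2/3) S^(1/2) = (1/69.4) × 27.4 × 1.631^(2/3) × √0.003003 = 0.03.

n = 0.03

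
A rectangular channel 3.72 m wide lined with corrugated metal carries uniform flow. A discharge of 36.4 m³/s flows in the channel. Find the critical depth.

y_c = 2.14 m

For a rectangular channel, critical depth y_c = (q²/g)^(1/3) where q = Q/b = 36.4/3.72 = 9.785 m²/s.
So y_c = (9.785²/9.81)^(1/3) = 2.14 m.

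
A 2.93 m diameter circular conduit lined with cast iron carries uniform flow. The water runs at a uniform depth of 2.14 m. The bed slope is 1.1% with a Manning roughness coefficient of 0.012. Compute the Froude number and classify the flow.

supercritical

For a circular section of diameter D = 2.93 m at depth y = 2.14 m, the central angle is θ = 2 arccos(1 − 2y/D) = 4.099 rad. Then A = (D²/8)(θ − sin θ) = 5.277 m² and P = Dθ/2 = 6.005 m.
Hydraulic radius R = A/P = 5.277/6.005 = 0.8786 m.
V = (1/n) R^(2/3) √S = (1/0.012) × 0.8786^(2/3) × √0.011 = 8.018 m/s. Hydraulic depth D_h = A/T = 5.277/2.6 = 2.029 m.
Froude number Fr = V/√(g·D_h) = 8.018/√(9.81×2.029) = 1.8, which is greater than 1, so the flow is supercritical.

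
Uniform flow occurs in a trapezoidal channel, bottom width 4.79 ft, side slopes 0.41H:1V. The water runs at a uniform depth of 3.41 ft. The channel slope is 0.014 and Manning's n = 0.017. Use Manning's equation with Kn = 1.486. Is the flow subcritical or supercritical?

With bottom width b = 4.79 ft and side slope z = 0.41: A = (b + zy)y = (4.79 + 0.41×3.41)×3.41 = 21.1 ft²; P = b + 2y√(1+z²) = 4.79 + 2×3.41×1.081 = 12.16 ft.
Hydraulic radius R = A/P = 21.1/12.16 = 1.735 ft.
V = (1.486/n) R^(2/3) √S = (1.486/0.017) × 1.735^(2/3) × √0.014 = 14.93 ft/s. Hydraulic depth D_h = A/T = 21.1/7.586 = 2.782 ft.
Froude number Fr = V/√(g·D_h) = 14.93/√(32.2×2.782) = 1.58, which is greater than 1, so the flow is supercritical.

supercritical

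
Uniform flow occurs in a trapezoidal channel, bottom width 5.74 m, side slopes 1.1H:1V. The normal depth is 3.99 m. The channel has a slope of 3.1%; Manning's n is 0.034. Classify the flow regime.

With bottom width b = 5.74 m and side slope z = 1.1: A = (b + zy)y = (5.74 + 1.1×3.99)×3.99 = 40.41 m²; P = b + 2y√(1+z²) = 5.74 + 2×3.99×1.487 = 17.6 m.
Hydraulic radius R = A/P = 40.41/17.6 = 2.296 m.
V = (1/n) R^(2/3) √S = (1/0.034) × 2.296^(2/3) × √0.031 = 9.012 m/s. Hydraulic depth D_h = A/T = 40.41/14.52 = 2.784 m.
Froude number Fr = V/√(g·D_h) = 9.012/√(9.81×2.784) = 1.72, which is greater than 1, so the flow is supercritical.

supercritical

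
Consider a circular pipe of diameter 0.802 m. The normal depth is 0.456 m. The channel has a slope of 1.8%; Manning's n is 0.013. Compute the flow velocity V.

V = 3.72 m/s

For a circular section of diameter D = 0.802 m at depth y = 0.456 m, the central angle is θ = 2 arccos(1 − 2y/D) = 3.417 rad. Then A = (D²/8)(θ − sin θ) = 0.2966 m² and P = Dθ/2 = 1.37 m.
Hydraulic radius R = A/P = 0.2966/1.37 = 0.2164 m.
From Manning's equation, V = (1/n) R^(2/3) S^(1/2) = (1/0.013) × 0.2164^(2/3) × 0.018^(1/2) = 3.72 m/s.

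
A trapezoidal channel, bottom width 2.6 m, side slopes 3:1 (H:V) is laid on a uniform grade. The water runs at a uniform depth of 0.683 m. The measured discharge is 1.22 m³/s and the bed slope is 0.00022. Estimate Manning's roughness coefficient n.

With bottom width b = 2.6 m and side slope z = 3: A = (b + zy)y = (2.6 + 3×0.683)×0.683 = 3.175 m²; P = b + 2y√(1+z²) = 2.6 + 2×0.683×3.162 = 6.92 m.
Hydraulic radius R = A/P = 3.175/6.92 = 0.4589 m.
Rearranging Manning's equation: n = (1/Q) A R^(2/3) S^(1/2) = (1/1.22) × 3.175 × 0.4589^(2/3) × √0.00022 = 0.023.

n = 0.023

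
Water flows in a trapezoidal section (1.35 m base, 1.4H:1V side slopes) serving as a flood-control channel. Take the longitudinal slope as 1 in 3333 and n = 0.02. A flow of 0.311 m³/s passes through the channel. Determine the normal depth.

Manning's equation rearranged: A R^(2/3) = nQ / (1·√S) = 0.02 × 0.311 / (√0.0003) = 0.3591.
At y = 0.3 m: A R^(2/3) = 0.1952 — low.
At y = 0.465 m: A R^(2/3) = 0.4311 — high.
At y = 0.421 m: A R^(2/3) = 0.3592 — ≈ 0.3591.

y_n = 0.421 m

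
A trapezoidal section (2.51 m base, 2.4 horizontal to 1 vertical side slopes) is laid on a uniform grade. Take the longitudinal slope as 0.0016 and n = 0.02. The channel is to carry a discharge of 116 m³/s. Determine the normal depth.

y_n = 3.52 m

Manning's equation rearranged: A R^(2/3) = nQ / (1·√S) = 0.02 × 116 / (√0.0016) = 58.
Try y = 2.44 m: A R^(2/3) = 24.85 — too small.
Try y = 4.27 m: A R^(2/3) = 92.27 — too large.
Try y = 3.52 m: A R^(2/3) = 58.2 — matches.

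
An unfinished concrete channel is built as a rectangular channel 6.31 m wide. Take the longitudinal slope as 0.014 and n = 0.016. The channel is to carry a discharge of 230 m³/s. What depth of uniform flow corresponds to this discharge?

Manning's equation rearranged: A R^(2/3) = nQ / (1·√S) = 0.016 × 230 / (√0.014) = 31.1.
Try y = 2.98 m: A R^(2/3) = 24.99 — too small.
Try y = 3.51 m: A R^(2/3) = 31.07 — close enough.

y_n = 3.51 m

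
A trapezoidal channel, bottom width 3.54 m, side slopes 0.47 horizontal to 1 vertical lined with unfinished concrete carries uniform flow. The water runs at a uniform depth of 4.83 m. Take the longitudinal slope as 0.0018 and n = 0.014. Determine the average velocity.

With bottom width b = 3.54 m and side slope z = 0.47: A = (b + zy)y = (3.54 + 0.47×4.83)×4.83 = 28.06 m²; P = b + 2y√(1+z²) = 3.54 + 2×4.83×1.105 = 14.21 m.
Hydraulic radius R = A/P = 28.06/14.21 = 1.974 m.
From Manning's equation, V = (1/n) R^(2/3) S^(1/2) = (1/0.014) × 1.974^(2/3) × 0.0018^(1/2) = 4.77 m/s.

V = 4.77 m/s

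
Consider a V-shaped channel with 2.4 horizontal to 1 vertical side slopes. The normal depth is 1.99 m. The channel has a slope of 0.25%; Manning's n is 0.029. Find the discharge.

Q = 15.5 m³/s

For a triangular section with side slope z = 2.4: A = zy² = 2.4×1.99² = 9.504 m²; P = 2y√(1+z²) = 2×1.99×2.6 = 10.35 m.
Hydraulic radius R = A/P = 9.504/10.35 = 0.9185 m.
Manning's equation: Q = (1/n) A R^(2/3) S^(1/2) = (1/0.029) × 9.504 × 0.9185^(2/3) × 0.0025^(1/2) = 15.5 m³/s.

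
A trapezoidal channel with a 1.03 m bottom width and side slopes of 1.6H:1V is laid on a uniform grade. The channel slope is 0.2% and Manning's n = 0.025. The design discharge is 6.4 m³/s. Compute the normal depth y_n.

Manning's equation rearranged: A R^(2/3) = nQ / (1·√S) = 0.025 × 6.4 / (√0.002) = 3.578.
At y = 1.09 m: A R^(2/3) = 2.122 — short.
At y = 1.73 m: A R^(2/3) = 5.985 — over.
At y = 1.38 m: A R^(2/3) = 3.578 — ≈ 3.578.

y_n = 1.38 m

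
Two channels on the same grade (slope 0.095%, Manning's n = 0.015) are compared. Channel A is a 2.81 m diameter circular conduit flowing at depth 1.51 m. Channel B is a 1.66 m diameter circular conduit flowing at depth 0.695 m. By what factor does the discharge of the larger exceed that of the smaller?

6.27

Channel A: For a circular section of diameter D = 2.81 m at depth y = 1.51 m, the central angle is θ = 2 arccos(1 − 2y/D) = 3.291 rad. Then A = (D²/8)(θ − sin θ) = 3.396 m² and P = Dθ/2 = 4.624 m. Hydraulic radius R = A/P = 3.396/4.624 = 0.7343 m. Q_A = (1/0.015)·3.396·0.7343^(2/3)·√0.00095 = 5.679 m³/s.
Channel B: For a circular section of diameter D = 1.66 m at depth y = 0.695 m, the central angle is θ = 2 arccos(1 − 2y/D) = 2.815 rad. Then A = (D²/8)(θ − sin θ) = 0.859 m² and P = Dθ/2 = 2.336 m. Hydraulic radius R = A/P = 0.859/2.336 = 0.3677 m. Q_B = (1/0.015)·0.859·0.3677^(2/3)·√0.00095 = 0.9059 m³/s.
The larger discharge is 5.679 m³/s and the smaller is 0.9059 m³/s; the ratio is 6.27.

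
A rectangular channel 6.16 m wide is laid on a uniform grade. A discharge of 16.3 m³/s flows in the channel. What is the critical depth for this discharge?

For a rectangular channel, critical depth y_c = (q²/g)^(1/3) where q = Q/b = 16.3/6.16 = 2.646 m²/s.
So y_c = (2.646²/9.81)^(1/3) = 0.894 m.

y_c = 0.894 m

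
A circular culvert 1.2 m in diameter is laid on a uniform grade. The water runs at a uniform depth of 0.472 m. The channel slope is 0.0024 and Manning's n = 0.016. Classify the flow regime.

For a circular section of diameter D = 1.2 m at depth y = 0.472 m, the central angle is θ = 2 arccos(1 − 2y/D) = 2.712 rad. Then A = (D²/8)(θ − sin θ) = 0.4131 m² and P = Dθ/2 = 1.627 m.
Hydraulic radius R = A/P = 0.4131/1.627 = 0.2539 m.
V = (1/n) R^(2/3) √S = (1/0.016) × 0.2539^(2/3) × √0.0024 = 1.228 m/s. Hydraulic depth D_h = A/T = 0.4131/1.172 = 0.3523 m.
Froude number Fr = V/√(g·D_h) = 1.228/√(9.81×0.3523) = 0.66, which is less than 1, so the flow is subcritical.

subcritical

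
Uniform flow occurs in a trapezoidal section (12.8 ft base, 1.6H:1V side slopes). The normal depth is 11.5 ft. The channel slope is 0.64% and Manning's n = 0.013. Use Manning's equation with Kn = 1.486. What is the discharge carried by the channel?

Q = 11300 ft³/s

With bottom width b = 12.8 ft and side slope z = 1.6: A = (b + zy)y = (12.8 + 1.6×11.5)×11.5 = 358.8 ft²; P = b + 2y√(1+z²) = 12.8 + 2×11.5×1.887 = 56.2 ft.
Hydraulic radius R = A/P = 358.8/56.2 = 6.385 ft.
Manning's equation: Q = (1.486/n) A R^(2/3) S^(1/2) = (1.486/0.013) × 358.8 × 6.385^(2/3) × 0.0064^(1/2) = 11300 ft³/s.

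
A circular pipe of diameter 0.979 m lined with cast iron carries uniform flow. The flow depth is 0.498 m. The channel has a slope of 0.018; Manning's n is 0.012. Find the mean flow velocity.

V = 4.41 m/s

For a circular section of diameter D = 0.979 m at depth y = 0.498 m, the central angle is θ = 2 arccos(1 − 2y/D) = 3.176 rad. Then A = (D²/8)(θ − sin θ) = 0.3847 m² and P = Dθ/2 = 1.555 m.
Hydraulic radius R = A/P = 0.3847/1.555 = 0.2474 m.
From Manning's equation, V = (1/n) R^(2/3) S^(1/2) = (1/0.012) × 0.2474^(2/3) × 0.018^(1/2) = 4.41 m/s.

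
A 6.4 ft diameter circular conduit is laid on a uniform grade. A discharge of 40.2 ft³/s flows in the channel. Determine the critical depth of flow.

At critical depth, Q² T / (g A³) = 1, i.e. A³/T = Q²/g = 40.2²/32.2 = 50.19.
Try y = 1.85 ft: A³/T = 78.94 — over.
Try y = 1.35 ft: A³/T = 23.12 — short.
Try y = 1.65 ft: A³/T = 50.6 — matches.

y_c = 1.65 ft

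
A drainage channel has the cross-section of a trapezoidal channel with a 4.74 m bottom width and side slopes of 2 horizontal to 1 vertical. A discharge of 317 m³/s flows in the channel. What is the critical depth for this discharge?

At critical depth, Q² T / (g A³) = 1, i.e. A³/T = Q²/g = 317²/9.81 = 10240.
Try y = 4.88 m: A³/T = 14600 — high.
Try y = 3.98 m: A³/T = 6251 — low.
Try y = 4.48 m: A³/T = 10200 — ≈ 10240.

y_c = 4.48 m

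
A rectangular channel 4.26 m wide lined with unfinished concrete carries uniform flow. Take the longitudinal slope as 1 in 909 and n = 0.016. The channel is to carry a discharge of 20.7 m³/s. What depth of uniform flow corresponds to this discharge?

Manning's equation rearranged: A R^(2/3) = nQ / (1·√S) = 0.016 × 20.7 / (√0.0011) = 9.986.
At y = 1.86 m: A R^(2/3) = 7.886 — short.
At y = 2.74 m: A R^(2/3) = 13.17 — over.
At y = 2.22 m: A R^(2/3) = 9.998 — matches.

y_n = 2.22 m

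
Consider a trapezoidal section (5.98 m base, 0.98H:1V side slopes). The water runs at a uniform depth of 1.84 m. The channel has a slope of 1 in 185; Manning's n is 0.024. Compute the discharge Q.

Q = 51.9 m³/s

With bottom width b = 5.98 m and side slope z = 0.98: A = (b + zy)y = (5.98 + 0.98×1.84)×1.84 = 14.32 m²; P = b + 2y√(1+z²) = 5.98 + 2×1.84×1.4 = 11.13 m.
Hydraulic radius R = A/P = 14.32/11.13 = 1.286 m.
Manning's equation: Q = (1/n) A R^(2/3) S^(1/2) = (1/0.024) × 14.32 × 1.286^(2/3) × 0.005405^(1/2) = 51.9 m³/s.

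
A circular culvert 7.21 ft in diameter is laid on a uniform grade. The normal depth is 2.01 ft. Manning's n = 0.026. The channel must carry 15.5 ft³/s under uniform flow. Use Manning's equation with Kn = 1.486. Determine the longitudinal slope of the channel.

S = 0.000698

For a circular section of diameter D = 7.21 ft at depth y = 2.01 ft, the central angle is θ = 2 arccos(1 − 2y/D) = 2.225 rad. Then A = (D²/8)(θ − sin θ) = 9.301 ft² and P = Dθ/2 = 8.021 ft.
Hydraulic radius R = A/P = 9.301/8.021 = 1.16 ft.
From Manning's equation, S = [nQ / (1.486 A R^(2/3))]² = [0.026 × 15.5 / (1.486 × 9.301 × 1.16^(2/3))]² = 0.000698.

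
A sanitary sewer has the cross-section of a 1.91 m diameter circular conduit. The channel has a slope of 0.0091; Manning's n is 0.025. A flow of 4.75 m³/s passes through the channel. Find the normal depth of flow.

Manning's equation rearranged: A R^(2/3) = nQ / (1·√S) = 0.025 × 4.75 / (√0.0091) = 1.245.
Try y = 1.33 m: A R^(2/3) = 1.455 — too large.
Try y = 0.89 m: A R^(2/3) = 0.7751 — too small.
Try y = 1.19 m: A R^(2/3) = 1.245 — ≈ 1.245.

y_n = 1.19 m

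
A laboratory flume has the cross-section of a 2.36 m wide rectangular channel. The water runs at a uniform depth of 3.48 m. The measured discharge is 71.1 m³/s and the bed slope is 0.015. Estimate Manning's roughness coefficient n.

n = 0.013

Flow area A = b·y = 2.36 × 3.48 = 8.213 m². Wetted perimeter P = b + 2y = 2.36 + 2×3.48 = 9.32 m.
Hydraulic radius R = A/P = 8.213/9.32 = 0.8812 m.
Rearranging Manning's equation: n = (1/Q) A R^(2/3) S^(1/2) = (1/71.1) × 8.213 × 0.8812^(2/3) × √0.015 = 0.013.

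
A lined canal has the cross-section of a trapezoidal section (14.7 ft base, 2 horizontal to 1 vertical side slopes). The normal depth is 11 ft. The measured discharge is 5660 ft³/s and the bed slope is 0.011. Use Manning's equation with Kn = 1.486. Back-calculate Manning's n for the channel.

With bottom width b = 14.7 ft and side slope z = 2: A = (b + zy)y = (14.7 + 2×11)×11 = 403.7 ft²; P = b + 2y√(1+z²) = 14.7 + 2×11×2.236 = 63.89 ft.
Hydraulic radius R = A/P = 403.7/63.89 = 6.318 ft.
Rearranging Manning's equation: n = (1.486/Q) A R^(2/3) S^(1/2) = (1.486/5660) × 403.7 × 6.318^(2/3) × √0.011 = 0.038.

n = 0.038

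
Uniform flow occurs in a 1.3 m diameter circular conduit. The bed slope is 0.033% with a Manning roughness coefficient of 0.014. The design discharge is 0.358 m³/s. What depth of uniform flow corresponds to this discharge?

Manning's equation rearranged: A R^(2/3) = nQ / (1·√S) = 0.014 × 0.358 / (√0.00033) = 0.2759.
Try y = 0.524 m: A R^(2/3) = 0.2144 — short.
Try y = 0.763 m: A R^(2/3) = 0.4074 — over.
Try y = 0.603 m: A R^(2/3) = 0.2756 — close enough.

y_n = 0.603 m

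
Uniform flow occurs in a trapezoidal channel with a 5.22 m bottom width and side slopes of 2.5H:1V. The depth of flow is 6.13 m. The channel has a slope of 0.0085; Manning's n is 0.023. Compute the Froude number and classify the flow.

With bottom width b = 5.22 m and side slope z = 2.5: A = (b + zy)y = (5.22 + 2.5×6.13)×6.13 = 125.9 m²; P = b + 2y√(1+z²) = 5.22 + 2×6.13×2.693 = 38.23 m.
Hydraulic radius R = A/P = 125.9/38.23 = 3.294 m.
V = (1/n) R^(2/3) √S = (1/0.023) × 3.294^(2/3) × √0.0085 = 8.875 m/s. Hydraulic depth D_h = A/T = 125.9/35.87 = 3.511 m.
Froude number Fr = V/√(g·D_h) = 8.875/√(9.81×3.511) = 1.51, which is greater than 1, so the flow is supercritical.

supercritical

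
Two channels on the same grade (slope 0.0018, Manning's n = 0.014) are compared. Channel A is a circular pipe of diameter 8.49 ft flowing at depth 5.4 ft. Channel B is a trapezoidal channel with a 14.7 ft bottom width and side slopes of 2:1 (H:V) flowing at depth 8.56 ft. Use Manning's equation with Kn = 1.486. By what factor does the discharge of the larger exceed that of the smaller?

11.8

Channel A: For a circular section of diameter D = 8.49 ft at depth y = 5.4 ft, the central angle is θ = 2 arccos(1 − 2y/D) = 3.693 rad. Then A = (D²/8)(θ − sin θ) = 37.99 ft² and P = Dθ/2 = 15.68 ft. Hydraulic radius R = A/P = 37.99/15.68 = 2.423 ft. Q_A = (1.486/0.014)·37.99·2.423^(2/3)·√0.0018 = 308.7 ft³/s.
Channel B: With bottom width b = 14.7 ft and side slope z = 2: A = (b + zy)y = (14.7 + 2×8.56)×8.56 = 272.4 ft²; P = b + 2y√(1+z²) = 14.7 + 2×8.56×2.236 = 52.98 ft. Hydraulic radius R = A/P = 272.4/52.98 = 5.141 ft. Q_B = (1.486/0.014)·272.4·5.141^(2/3)·√0.0018 = 3654 ft³/s.
The larger discharge is 3654 ft³/s and the smaller is 308.7 ft³/s; the ratio is 11.8.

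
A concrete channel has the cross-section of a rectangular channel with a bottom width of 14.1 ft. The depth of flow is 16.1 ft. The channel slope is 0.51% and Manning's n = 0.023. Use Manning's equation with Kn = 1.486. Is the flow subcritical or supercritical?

subcritical

Flow area A = b·y = 14.1 × 16.1 = 227 ft². Wetted perimeter P = b + 2y = 14.1 + 2×16.1 = 46.3 ft.
Hydraulic radius R = A/P = 227/46.3 = 4.903 ft.
V = (1.486/n) R^(2/3) √S = (1.486/0.023) × 4.903^(2/3) × √0.0051 = 13.32 ft/s. Hydraulic depth D_h = A/T = 227/14.1 = 16.1 ft.
Froude number Fr = V/√(g·D_h) = 13.32/√(32.2×16.1) = 0.585, which is less than 1, so the flow is subcritical.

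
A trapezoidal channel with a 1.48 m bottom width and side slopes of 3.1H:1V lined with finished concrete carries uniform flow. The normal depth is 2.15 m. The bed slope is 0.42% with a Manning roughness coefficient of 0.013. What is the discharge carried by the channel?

With bottom width b = 1.48 m and side slope z = 3.1: A = (b + zy)y = (1.48 + 3.1×2.15)×2.15 = 17.51 m²; P = b + 2y√(1+z²) = 1.48 + 2×2.15×3.257 = 15.49 m.
Hydraulic radius R = A/P = 17.51/15.49 = 1.131 m.
Manning's equation: Q = (1/n) A R^(2/3) S^(1/2) = (1/0.013) × 17.51 × 1.131^(2/3) × 0.0042^(1/2) = 94.8 m³/s.

Q = 94.8 m³/s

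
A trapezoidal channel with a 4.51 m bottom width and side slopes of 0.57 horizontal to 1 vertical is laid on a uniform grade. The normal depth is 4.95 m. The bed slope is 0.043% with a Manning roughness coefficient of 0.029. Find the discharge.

Q = 45 m³/s

With bottom width b = 4.51 m and side slope z = 0.57: A = (b + zy)y = (4.51 + 0.57×4.95)×4.95 = 36.29 m²; P = b + 2y√(1+z²) = 4.51 + 2×4.95×1.151 = 15.91 m.
Hydraulic radius R = A/P = 36.29/15.91 = 2.282 m.
Manning's equation: Q = (1/n) A R^(2/3) S^(1/2) = (1/0.029) × 36.29 × 2.282^(2/3) × 0.00043^(1/2) = 45 m³/s.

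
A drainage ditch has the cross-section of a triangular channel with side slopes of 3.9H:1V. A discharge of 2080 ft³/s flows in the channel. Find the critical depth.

y_c = 7.07 ft

At critical depth, Q² T / (g A³) = 1, i.e. A³/T = Q²/g = 2080²/32.2 = 134400.
Trying y = 5.55 ft: A³/T = 40050 — low.
Trying y = 7.96 ft: A³/T = 243000 — high.
Trying y = 7.07 ft: A³/T = 134300 — ≈ 134400.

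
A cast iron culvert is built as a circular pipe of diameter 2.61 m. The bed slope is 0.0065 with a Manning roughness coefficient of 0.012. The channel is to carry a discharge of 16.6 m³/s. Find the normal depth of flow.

y_n = 1.48 m

Manning's equation rearranged: A R^(2/3) = nQ / (1·√S) = 0.012 × 16.6 / (√0.0065) = 2.471.
Try y = 1.21 m: A R^(2/3) = 1.767 — too small.
Try y = 1.76 m: A R^(2/3) = 3.205 — too large.
Try y = 1.48 m: A R^(2/3) = 2.476 — matches.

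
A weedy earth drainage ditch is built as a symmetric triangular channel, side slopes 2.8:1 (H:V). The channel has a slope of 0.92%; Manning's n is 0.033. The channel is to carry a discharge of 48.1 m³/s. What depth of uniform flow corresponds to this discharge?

Manning's equation rearranged: A R^(2/3) = nQ / (1·√S) = 0.033 × 48.1 / (√0.0092) = 16.55.
Trying y = 3 m: A R^(2/3) = 31.73 — too large.
Trying y = 1.81 m: A R^(2/3) = 8.246 — too small.
Trying y = 2.35 m: A R^(2/3) = 16.54 — close enough.

y_n = 2.35 m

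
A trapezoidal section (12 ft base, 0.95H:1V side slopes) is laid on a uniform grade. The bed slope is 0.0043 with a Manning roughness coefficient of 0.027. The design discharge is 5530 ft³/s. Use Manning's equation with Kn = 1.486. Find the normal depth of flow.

Manning's equation rearranged: A R^(2/3) = nQ / (1.486·√S) = 0.027 × 5530 / (1.486 × √0.0043) = 1532.
Try y = 11.3 ft: A R^(2/3) = 843.6 — too small.
Try y = 18.2 ft: A R^(2/3) = 2232 — too large.
Try y = 15.2 ft: A R^(2/3) = 1533 — matches.

y_n = 15.2 ft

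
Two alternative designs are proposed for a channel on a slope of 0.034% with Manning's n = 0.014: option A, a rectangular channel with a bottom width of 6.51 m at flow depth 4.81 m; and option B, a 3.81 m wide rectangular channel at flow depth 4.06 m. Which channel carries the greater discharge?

Channel A: Flow area A = b·y = 6.51 × 4.81 = 31.31 m². Wetted perimeter P = b + 2y = 6.51 + 2×4.81 = 16.13 m. Hydraulic radius R = A/P = 31.31/16.13 = 1.941 m. Q_A = (1/0.014)·31.31·1.941^(2/3)·√0.00034 = 64.18 m³/s.
Channel B: Flow area A = b·y = 3.81 × 4.06 = 15.47 m². Wetted perimeter P = b + 2y = 3.81 + 2×4.06 = 11.93 m. Hydraulic radius R = A/P = 15.47/11.93 = 1.297 m. Q_B = (1/0.014)·15.47·1.297^(2/3)·√0.00034 = 24.23 m³/s.
Q_A = 64.18 m³/s vs Q_B = 24.23 m³/s, so channel A carries more.

channel A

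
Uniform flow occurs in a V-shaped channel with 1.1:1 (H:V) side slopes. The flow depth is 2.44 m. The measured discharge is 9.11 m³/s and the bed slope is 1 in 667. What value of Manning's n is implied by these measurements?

For a triangular section with side slope z = 1.1: A = zy² = 1.1×2.44² = 6.549 m²; P = 2y√(1+z²) = 2×2.44×1.487 = 7.255 m.
Hydraulic radius R = A/P = 6.549/7.255 = 0.9027 m.
Rearranging Manning's equation: n = (1/Q) A R^(2/3) S^(1/2) = (1/9.11) × 6.549 × 0.9027^(2/3) × √0.001499 = 0.026.

n = 0.026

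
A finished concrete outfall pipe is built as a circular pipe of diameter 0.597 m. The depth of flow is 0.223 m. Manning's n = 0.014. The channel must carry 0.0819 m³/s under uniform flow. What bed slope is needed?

For a circular section of diameter D = 0.597 m at depth y = 0.223 m, the central angle is θ = 2 arccos(1 − 2y/D) = 2.63 rad. Then A = (D²/8)(θ − sin θ) = 0.09537 m² and P = Dθ/2 = 0.7851 m.
Hydraulic radius R = A/P = 0.09537/0.7851 = 0.1215 m.
From Manning's equation, S = [nQ / (1 A R^(2/3))]² = [0.014 × 0.0819 / (1 × 0.09537 × 0.1215^(2/3))]² = 0.0024.

S = 0.0024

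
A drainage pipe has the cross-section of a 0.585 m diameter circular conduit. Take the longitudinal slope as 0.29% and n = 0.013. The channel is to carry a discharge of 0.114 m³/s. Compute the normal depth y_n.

y_n = 0.246 m

Manning's equation rearranged: A R^(2/3) = nQ / (1·√S) = 0.013 × 0.114 / (√0.0029) = 0.02752.
Try y = 0.291 m: A R^(2/3) = 0.03698 — over.
Try y = 0.216 m: A R^(2/3) = 0.02169 — short.
Try y = 0.246 m: A R^(2/3) = 0.02753 — ≈ 0.02752.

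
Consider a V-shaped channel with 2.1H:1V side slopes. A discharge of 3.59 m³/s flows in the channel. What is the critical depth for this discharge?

At critical depth, Q² T / (g A³) = 1, i.e. A³/T = Q²/g = 3.59²/9.81 = 1.314.
At y = 1.04 m: A³/T = 2.683 — over.
At y = 0.774 m: A³/T = 0.6125 — short.
At y = 0.902 m: A³/T = 1.317 — ≈ 1.314.

y_c = 0.902 m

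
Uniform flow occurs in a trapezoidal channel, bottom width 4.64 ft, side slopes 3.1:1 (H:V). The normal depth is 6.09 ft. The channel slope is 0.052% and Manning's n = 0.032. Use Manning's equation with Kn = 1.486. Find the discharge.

With bottom width b = 4.64 ft and side slope z = 3.1: A = (b + zy)y = (4.64 + 3.1×6.09)×6.09 = 143.2 ft²; P = b + 2y√(1+z²) = 4.64 + 2×6.09×3.257 = 44.31 ft.
Hydraulic radius R = A/P = 143.2/44.31 = 3.232 ft.
Manning's equation: Q = (1.486/n) A R^(2/3) S^(1/2) = (1.486/0.032) × 143.2 × 3.232^(2/3) × 0.00052^(1/2) = 332 ft³/s.

Q = 332 ft³/s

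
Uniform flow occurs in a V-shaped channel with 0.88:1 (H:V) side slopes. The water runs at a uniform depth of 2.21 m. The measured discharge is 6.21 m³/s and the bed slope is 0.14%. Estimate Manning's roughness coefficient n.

n = 0.021

For a triangular section with side slope z = 0.88: A = zy² = 0.88×2.21² = 4.298 m²; P = 2y√(1+z²) = 2×2.21×1.332 = 5.888 m.
Hydraulic radius R = A/P = 4.298/5.888 = 0.73 m.
Rearranging Manning's equation: n = (1/Q) A R^(2/3) S^(1/2) = (1/6.21) × 4.298 × 0.73^(2/3) × √0.0014 = 0.021.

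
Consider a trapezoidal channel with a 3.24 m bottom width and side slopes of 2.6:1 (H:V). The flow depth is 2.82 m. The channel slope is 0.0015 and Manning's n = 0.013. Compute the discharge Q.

Q = 120 m³/s

With bottom width b = 3.24 m and side slope z = 2.6: A = (b + zy)y = (3.24 + 2.6×2.82)×2.82 = 29.81 m²; P = b + 2y√(1+z²) = 3.24 + 2×2.82×2.786 = 18.95 m.
Hydraulic radius R = A/P = 29.81/18.95 = 1.573 m.
Manning's equation: Q = (1/n) A R^(2/3) S^(1/2) = (1/0.013) × 29.81 × 1.573^(2/3) × 0.0015^(1/2) = 120 m³/s.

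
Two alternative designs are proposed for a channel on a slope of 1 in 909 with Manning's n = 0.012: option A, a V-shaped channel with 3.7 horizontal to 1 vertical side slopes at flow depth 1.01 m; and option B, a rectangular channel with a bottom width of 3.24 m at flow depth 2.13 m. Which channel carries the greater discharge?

channel B

Channel A: For a triangular section with side slope z = 3.7: A = zy² = 3.7×1.01² = 3.774 m²; P = 2y√(1+z²) = 2×1.01×3.833 = 7.742 m. Hydraulic radius R = A/P = 3.774/7.742 = 0.4875 m. Q_A = (1/0.012)·3.774·0.4875^(2/3)·√0.0011 = 6.462 m³/s.
Channel B: Flow area A = b·y = 3.24 × 2.13 = 6.901 m². Wetted perimeter P = b + 2y = 3.24 + 2×2.13 = 7.5 m. Hydraulic radius R = A/P = 6.901/7.5 = 0.9202 m. Q_B = (1/0.012)·6.901·0.9202^(2/3)·√0.0011 = 18.05 m³/s.
Q_A = 6.462 m³/s vs Q_B = 18.05 m³/s, so channel B carries more.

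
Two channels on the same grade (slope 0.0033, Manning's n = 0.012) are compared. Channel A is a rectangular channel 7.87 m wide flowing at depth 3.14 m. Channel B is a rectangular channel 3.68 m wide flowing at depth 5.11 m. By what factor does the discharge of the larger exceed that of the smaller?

Channel A: Flow area A = b·y = 7.87 × 3.14 = 24.71 m². Wetted perimeter P = b + 2y = 7.87 + 2×3.14 = 14.15 m. Hydraulic radius R = A/P = 24.71/14.15 = 1.746 m. Q_A = (1/0.012)·24.71·1.746^(2/3)·√0.0033 = 171.6 m³/s.
Channel B: Flow area A = b·y = 3.68 × 5.11 = 18.8 m². Wetted perimeter P = b + 2y = 3.68 + 2×5.11 = 13.9 m. Hydraulic radius R = A/P = 18.8/13.9 = 1.353 m. Q_B = (1/0.012)·18.8·1.353^(2/3)·√0.0033 = 110.1 m³/s.
The larger discharge is 171.6 m³/s and the smaller is 110.1 m³/s; the ratio is 1.56.

1.56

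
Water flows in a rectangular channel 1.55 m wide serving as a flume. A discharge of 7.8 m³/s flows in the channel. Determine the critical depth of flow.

For a rectangular channel, critical depth y_c = (q²/g)^(1/3) where q = Q/b = 7.8/1.55 = 5.032 m²/s.
So y_c = (5.032²/9.81)^(1/3) = 1.37 m.

y_c = 1.37 m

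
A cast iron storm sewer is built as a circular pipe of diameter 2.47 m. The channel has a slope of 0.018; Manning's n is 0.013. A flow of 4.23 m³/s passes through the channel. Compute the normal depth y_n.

Manning's equation rearranged: A R^(2/3) = nQ / (1·√S) = 0.013 × 4.23 / (√0.018) = 0.4099.
Trying y = 0.506 m: A R^(2/3) = 0.3194 — too small.
Trying y = 0.573 m: A R^(2/3) = 0.4101 — matches.

y_n = 0.573 m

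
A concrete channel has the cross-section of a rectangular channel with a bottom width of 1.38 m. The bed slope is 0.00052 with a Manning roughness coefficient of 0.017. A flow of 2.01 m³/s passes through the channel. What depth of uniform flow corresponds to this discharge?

y_n = 1.74 m

Manning's equation rearranged: A R^(2/3) = nQ / (1·√S) = 0.017 × 2.01 / (√0.00052) = 1.498.
Try y = 2.19 m: A R^(2/3) = 1.966 — over.
Try y = 1.74 m: A R^(2/3) = 1.501 — ≈ 1.498.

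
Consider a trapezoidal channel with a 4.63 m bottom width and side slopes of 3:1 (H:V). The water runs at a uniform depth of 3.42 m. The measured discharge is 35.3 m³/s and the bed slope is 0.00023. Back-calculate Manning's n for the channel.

With bottom width b = 4.63 m and side slope z = 3: A = (b + zy)y = (4.63 + 3×3.42)×3.42 = 50.92 m²; P = b + 2y√(1+z²) = 4.63 + 2×3.42×3.162 = 26.26 m.
Hydraulic radius R = A/P = 50.92/26.26 = 1.939 m.
Rearranging Manning's equation: n = (1/Q) A R^(2/3) S^(1/2) = (1/35.3) × 50.92 × 1.939^(2/3) × √0.00023 = 0.034.

n = 0.034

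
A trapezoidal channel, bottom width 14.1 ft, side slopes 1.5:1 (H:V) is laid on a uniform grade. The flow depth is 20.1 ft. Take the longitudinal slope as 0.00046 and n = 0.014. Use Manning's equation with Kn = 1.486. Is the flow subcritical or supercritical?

With bottom width b = 14.1 ft and side slope z = 1.5: A = (b + zy)y = (14.1 + 1.5×20.1)×20.1 = 889.4 ft²; P = b + 2y√(1+z²) = 14.1 + 2×20.1×1.803 = 86.57 ft.
Hydraulic radius R = A/P = 889.4/86.57 = 10.27 ft.
V = (1.486/n) R^(2/3) √S = (1.486/0.014) × 10.27^(2/3) × √0.00046 = 10.76 ft/s. Hydraulic depth D_h = A/T = 889.4/74.4 = 11.95 ft.
Froude number Fr = V/√(g·D_h) = 10.76/√(32.2×11.95) = 0.548, which is less than 1, so the flow is subcritical.

subcritical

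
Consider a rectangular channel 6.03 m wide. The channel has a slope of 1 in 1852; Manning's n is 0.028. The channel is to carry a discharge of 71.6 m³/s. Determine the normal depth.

y_n = 8.41 m

Manning's equation rearranged: A R^(2/3) = nQ / (1·√S) = 0.028 × 71.6 / (√0.00054) = 86.28.
At y = 9.3 m: A R^(2/3) = 97.06 — high.
At y = 8.41 m: A R^(2/3) = 86.28 — ≈ 86.28.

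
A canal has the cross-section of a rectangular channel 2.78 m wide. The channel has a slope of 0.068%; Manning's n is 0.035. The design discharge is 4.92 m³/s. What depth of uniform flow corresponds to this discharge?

Manning's equation rearranged: A R^(2/3) = nQ / (1·√S) = 0.035 × 4.92 / (√0.00068) = 6.604.
Try y = 3.16 m: A R^(2/3) = 8.581 — too large.
Try y = 1.91 m: A R^(2/3) = 4.593 — too small.
Try y = 2.55 m: A R^(2/3) = 6.606 — ≈ 6.604.

y_n = 2.55 m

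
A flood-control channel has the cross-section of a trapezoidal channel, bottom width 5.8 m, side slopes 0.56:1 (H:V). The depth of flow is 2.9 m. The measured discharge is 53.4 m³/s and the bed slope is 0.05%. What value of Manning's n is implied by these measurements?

With bottom width b = 5.8 m and side slope z = 0.56: A = (b + zy)y = (5.8 + 0.56×2.9)×2.9 = 21.53 m²; P = b + 2y√(1+z²) = 5.8 + 2×2.9×1.146 = 12.45 m.
Hydraulic radius R = A/P = 21.53/12.45 = 1.73 m.
Rearranging Manning's equation: n = (1/Q) A R^(2/3) S^(1/2) = (1/53.4) × 21.53 × 1.73^(2/3) × √0.0005 = 0.013.

n = 0.013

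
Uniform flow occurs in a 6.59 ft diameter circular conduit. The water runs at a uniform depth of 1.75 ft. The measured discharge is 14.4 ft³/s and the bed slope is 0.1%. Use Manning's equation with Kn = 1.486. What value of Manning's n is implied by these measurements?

n = 0.024

For a circular section of diameter D = 6.59 ft at depth y = 1.75 ft, the central angle is θ = 2 arccos(1 − 2y/D) = 2.166 rad. Then A = (D²/8)(θ − sin θ) = 7.259 ft² and P = Dθ/2 = 7.135 ft.
Hydraulic radius R = A/P = 7.259/7.135 = 1.017 ft.
Rearranging Manning's equation: n = (1.486/Q) A R^(2/3) S^(1/2) = (1.486/14.4) × 7.259 × 1.017^(2/3) × √0.001 = 0.024.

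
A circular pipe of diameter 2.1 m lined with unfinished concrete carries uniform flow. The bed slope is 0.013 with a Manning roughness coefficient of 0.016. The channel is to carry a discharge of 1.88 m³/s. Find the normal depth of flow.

y_n = 0.485 m

Manning's equation rearranged: A R^(2/3) = nQ / (1·√S) = 0.016 × 1.88 / (√0.013) = 0.2638.
At y = 0.37 m: A R^(2/3) = 0.1525 — short.
At y = 0.485 m: A R^(2/3) = 0.2637 — close enough.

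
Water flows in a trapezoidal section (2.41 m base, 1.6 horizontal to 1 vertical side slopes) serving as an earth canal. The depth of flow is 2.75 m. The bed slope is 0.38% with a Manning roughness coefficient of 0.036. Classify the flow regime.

With bottom width b = 2.41 m and side slope z = 1.6: A = (b + zy)y = (2.41 + 1.6×2.75)×2.75 = 18.73 m²; P = b + 2y√(1+z²) = 2.41 + 2×2.75×1.887 = 12.79 m.
Hydraulic radius R = A/P = 18.73/12.79 = 1.465 m.
V = (1/n) R^(2/3) √S = (1/0.036) × 1.465^(2/3) × √0.0038 = 2.208 m/s. Hydraulic depth D_h = A/T = 18.73/11.21 = 1.671 m.
Froude number Fr = V/√(g·D_h) = 2.208/√(9.81×1.671) = 0.545, which is less than 1, so the flow is subcritical.

subcritical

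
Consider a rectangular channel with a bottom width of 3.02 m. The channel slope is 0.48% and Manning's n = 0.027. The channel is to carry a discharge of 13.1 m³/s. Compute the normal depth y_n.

Manning's equation rearranged: A R^(2/3) = nQ / (1·√S) = 0.027 × 13.1 / (√0.0048) = 5.105.
Try y = 1.35 m: A R^(2/3) = 3.253 — low.
Try y = 2.28 m: A R^(2/3) = 6.458 — high.
Try y = 1.9 m: A R^(2/3) = 5.114 — ≈ 5.105.

y_n = 1.9 m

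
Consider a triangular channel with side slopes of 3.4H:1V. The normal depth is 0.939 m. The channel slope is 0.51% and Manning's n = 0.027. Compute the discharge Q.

Q = 4.66 m³/s

For a triangular section with side slope z = 3.4: A = zy² = 3.4×0.939² = 2.998 m²; P = 2y√(1+z²) = 2×0.939×3.544 = 6.656 m.
Hydraulic radius R = A/P = 2.998/6.656 = 0.4504 m.
Manning's equation: Q = (1/n) A R^(2/3) S^(1/2) = (1/0.027) × 2.998 × 0.4504^(2/3) × 0.0051^(1/2) = 4.66 m³/s.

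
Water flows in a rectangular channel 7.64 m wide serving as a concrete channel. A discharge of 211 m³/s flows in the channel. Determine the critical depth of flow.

y_c = 4.27 m

For a rectangular channel, critical depth y_c = (q²/g)^(1/3) where q = Q/b = 211/7.64 = 27.62 m²/s.
So y_c = (27.62²/9.81)^(1/3) = 4.27 m.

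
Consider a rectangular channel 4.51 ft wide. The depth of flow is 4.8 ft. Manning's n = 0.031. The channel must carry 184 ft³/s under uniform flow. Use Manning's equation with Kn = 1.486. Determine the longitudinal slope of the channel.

Flow area A = b·y = 4.51 × 4.8 = 21.65 ft². Wetted perimeter P = b + 2y = 4.51 + 2×4.8 = 14.11 ft.
Hydraulic radius R = A/P = 21.65/14.11 = 1.534 ft.
From Manning's equation, S = [nQ / (1.486 A R^(2/3))]² = [0.031 × 184 / (1.486 × 21.65 × 1.534^(2/3))]² = 0.0178.

S = 0.0178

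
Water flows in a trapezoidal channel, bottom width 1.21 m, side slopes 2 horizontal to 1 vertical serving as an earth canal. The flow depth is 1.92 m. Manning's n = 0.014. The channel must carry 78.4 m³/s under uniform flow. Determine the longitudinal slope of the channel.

With bottom width b = 1.21 m and side slope z = 2: A = (b + zy)y = (1.21 + 2×1.92)×1.92 = 9.696 m²; P = b + 2y√(1+z²) = 1.21 + 2×1.92×2.236 = 9.797 m.
Hydraulic radius R = A/P = 9.696/9.797 = 0.9897 m.
From Manning's equation, S = [nQ / (1 A R^(2/3))]² = [0.014 × 78.4 / (1 × 9.696 × 0.9897^(2/3))]² = 0.013.

S = 0.013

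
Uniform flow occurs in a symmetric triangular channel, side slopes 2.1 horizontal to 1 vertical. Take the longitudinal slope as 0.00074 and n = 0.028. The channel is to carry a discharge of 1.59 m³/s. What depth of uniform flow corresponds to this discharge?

y_n = 1.11 m

Manning's equation rearranged: A R^(2/3) = nQ / (1·√S) = 0.028 × 1.59 / (√0.00074) = 1.637.
Try y = 1.21 m: A R^(2/3) = 2.055 — over.
Try y = 0.927 m: A R^(2/3) = 1.01 — short.
Try y = 1.11 m: A R^(2/3) = 1.632 — matches.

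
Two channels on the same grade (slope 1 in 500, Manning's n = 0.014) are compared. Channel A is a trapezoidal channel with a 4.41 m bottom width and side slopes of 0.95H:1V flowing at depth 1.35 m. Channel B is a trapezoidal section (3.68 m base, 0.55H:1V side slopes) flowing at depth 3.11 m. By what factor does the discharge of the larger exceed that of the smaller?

Channel A: With bottom width b = 4.41 m and side slope z = 0.95: A = (b + zy)y = (4.41 + 0.95×1.35)×1.35 = 7.685 m²; P = b + 2y√(1+z²) = 4.41 + 2×1.35×1.379 = 8.134 m. Hydraulic radius R = A/P = 7.685/8.134 = 0.9448 m. Q_A = (1/0.014)·7.685·0.9448^(2/3)·√0.002 = 23.64 m³/s.
Channel B: With bottom width b = 3.68 m and side slope z = 0.55: A = (b + zy)y = (3.68 + 0.55×3.11)×3.11 = 16.76 m²; P = b + 2y√(1+z²) = 3.68 + 2×3.11×1.141 = 10.78 m. Hydraulic radius R = A/P = 16.76/10.78 = 1.555 m. Q_B = (1/0.014)·16.76·1.555^(2/3)·√0.002 = 71.89 m³/s.
The larger discharge is 71.89 m³/s and the smaller is 23.64 m³/s; the ratio is 3.04.

3.04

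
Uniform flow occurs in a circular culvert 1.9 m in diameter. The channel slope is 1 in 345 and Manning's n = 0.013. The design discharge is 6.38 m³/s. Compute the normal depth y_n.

y_n = 1.4 m

Manning's equation rearranged: A R^(2/3) = nQ / (1·√S) = 0.013 × 6.38 / (√0.002899) = 1.541.
At y = 1.65 m: A R^(2/3) = 1.805 — over.
At y = 1.4 m: A R^(2/3) = 1.541 — ≈ 1.541.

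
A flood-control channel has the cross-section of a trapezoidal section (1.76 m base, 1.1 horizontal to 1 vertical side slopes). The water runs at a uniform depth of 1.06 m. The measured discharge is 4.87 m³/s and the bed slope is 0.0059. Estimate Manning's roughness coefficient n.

With bottom width b = 1.76 m and side slope z = 1.1: A = (b + zy)y = (1.76 + 1.1×1.06)×1.06 = 3.102 m²; P = b + 2y√(1+z²) = 1.76 + 2×1.06×1.487 = 4.912 m.
Hydraulic radius R = A/P = 3.102/4.912 = 0.6315 m.
Rearranging Manning's equation: n = (1/Q) A R^(2/3) S^(1/2) = (1/4.87) × 3.102 × 0.6315^(2/3) × √0.0059 = 0.036.

n = 0.036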